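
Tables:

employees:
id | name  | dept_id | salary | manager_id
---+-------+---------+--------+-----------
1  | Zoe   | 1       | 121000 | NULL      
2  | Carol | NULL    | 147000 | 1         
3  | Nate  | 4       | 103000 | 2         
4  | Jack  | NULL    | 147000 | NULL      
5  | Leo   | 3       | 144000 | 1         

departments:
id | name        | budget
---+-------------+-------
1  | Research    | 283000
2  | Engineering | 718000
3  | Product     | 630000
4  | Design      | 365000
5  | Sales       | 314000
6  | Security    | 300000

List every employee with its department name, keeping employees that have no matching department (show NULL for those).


LEFT JOIN keeps every row from employees (the left table); where dept_id has no match in departments, the department columns become NULL. Walk through each employee:
  - employee 1 (Zoe): dept_id=1 -> matches Research
  - employee 2 (Carol): dept_id=NULL, no match -> kept with NULL
  - employee 3 (Nate): dept_id=4 -> matches Design
  - employee 4 (Jack): dept_id=NULL, no match -> kept with NULL
  - employee 5 (Leo): dept_id=3 -> matches Product
All 5 rows appear; 2 have NULL department.

SQL:
SELECT a.name, b.name AS department
FROM employees a
LEFT JOIN departments b ON a.dept_id = b.id

Result:
name  | department
------+-----------
Zoe   | Research  
Carol | NULL      
Nate  | Design    
Jack  | NULL      
Leo   | Product   


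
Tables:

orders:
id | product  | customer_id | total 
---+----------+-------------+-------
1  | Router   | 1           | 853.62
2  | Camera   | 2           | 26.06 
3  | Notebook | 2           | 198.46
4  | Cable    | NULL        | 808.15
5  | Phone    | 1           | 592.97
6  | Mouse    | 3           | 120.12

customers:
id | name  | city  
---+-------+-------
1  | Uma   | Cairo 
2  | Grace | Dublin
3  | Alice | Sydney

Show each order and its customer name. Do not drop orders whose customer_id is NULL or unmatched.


LEFT JOIN keeps every row from orders (the left table); where customer_id has no match in customers, the customer columns become NULL. Walk through each order:
  - order 1 (Router): customer_id=1 -> matches Uma
  - order 2 (Camera): customer_id=2 -> matches Grace
  - order 3 (Notebook): customer_id=2 -> matches Grace
  - order 4 (Cable): customer_id=NULL, no match -> kept with NULL
  - order 5 (Phone): customer_id=1 -> matches Uma
  - order 6 (Mouse): customer_id=3 -> matches Alice
All 6 rows appear; 1 has NULL customer.

SQL:
SELECT a.product, b.name AS customer
FROM orders a
LEFT JOIN customers b ON a.customer_id = b.id

Result:
product  | customer
---------+---------
Router   | Uma     
Camera   | Grace   
Notebook | Grace   
Cable    | NULL    
Phone    | Uma     
Mouse    | Alice   


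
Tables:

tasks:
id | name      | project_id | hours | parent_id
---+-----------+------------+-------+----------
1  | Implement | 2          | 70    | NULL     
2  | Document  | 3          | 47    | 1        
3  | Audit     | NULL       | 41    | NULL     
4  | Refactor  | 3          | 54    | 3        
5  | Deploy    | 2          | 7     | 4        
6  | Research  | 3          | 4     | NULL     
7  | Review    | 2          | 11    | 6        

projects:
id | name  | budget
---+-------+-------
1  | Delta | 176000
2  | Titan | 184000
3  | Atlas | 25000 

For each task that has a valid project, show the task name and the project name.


INNER JOIN keeps only tasks rows whose project_id matches an id in projects. Walk through each task:
  - task 1 (Implement): project_id=2 -> matches Titan
  - task 2 (Document): project_id=3 -> matches Atlas
  - task 3 (Audit): project_id=NULL, no match -> dropped
  - task 4 (Refactor): project_id=3 -> matches Atlas
  - task 5 (Deploy): project_id=2 -> matches Titan
  - task 6 (Research): project_id=3 -> matches Atlas
  - task 7 (Review): project_id=2 -> matches Titan
So 1 of 7 rows is dropped.

SQL:
SELECT a.name, b.name AS project
FROM tasks a
INNER JOIN projects b ON a.project_id = b.id

Result:
name      | project
----------+--------
Implement | Titan  
Document  | Atlas  
Refactor  | Atlas  
Deploy    | Titan  
Research  | Atlas  
Review    | Titan  


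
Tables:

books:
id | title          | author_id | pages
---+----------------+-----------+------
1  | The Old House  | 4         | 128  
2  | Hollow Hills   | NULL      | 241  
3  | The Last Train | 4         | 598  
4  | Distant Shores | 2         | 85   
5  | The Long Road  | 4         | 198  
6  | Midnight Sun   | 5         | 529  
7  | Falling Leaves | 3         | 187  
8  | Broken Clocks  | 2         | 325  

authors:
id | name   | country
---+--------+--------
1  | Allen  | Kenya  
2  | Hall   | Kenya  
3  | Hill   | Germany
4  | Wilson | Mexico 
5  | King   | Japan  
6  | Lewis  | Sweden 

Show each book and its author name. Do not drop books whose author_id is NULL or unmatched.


LEFT JOIN keeps every row from books (the left table); where author_id has no match in authors, the author columns become NULL. Walk through each book:
  - book 1 (The Old House): author_id=4 -> matches Wilson
  - book 2 (Hollow Hills): author_id=NULL, no match -> kept with NULL
  - book 3 (The Last Train): author_id=4 -> matches Wilson
  - book 4 (Distant Shores): author_id=2 -> matches Hall
  - book 5 (The Long Road): author_id=4 -> matches Wilson
  - book 6 (Midnight Sun): author_id=5 -> matches King
  - book 7 (Falling Leaves): author_id=3 -> matches Hill
  - book 8 (Broken Clocks): author_id=2 -> matches Hall
All 8 rows appear; 1 has NULL author.

SQL:
SELECT a.title, b.name AS author
FROM books a
LEFT JOIN authors b ON a.author_id = b.id

Result:
title          | author
---------------+-------
The Old House  | Wilson
Hollow Hills   | NULL  
The Last Train | Wilson
Distant Shores | Hall  
The Long Road  | Wilson
Midnight Sun   | King  
Falling Leaves | Hill  
Broken Clocks  | Hall  


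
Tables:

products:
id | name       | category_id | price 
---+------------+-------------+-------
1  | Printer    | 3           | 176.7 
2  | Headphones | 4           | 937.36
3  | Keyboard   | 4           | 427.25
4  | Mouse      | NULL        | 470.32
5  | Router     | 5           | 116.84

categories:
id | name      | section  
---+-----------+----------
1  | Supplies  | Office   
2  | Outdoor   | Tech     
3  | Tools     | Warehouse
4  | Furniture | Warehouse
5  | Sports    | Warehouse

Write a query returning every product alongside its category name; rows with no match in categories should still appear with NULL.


LEFT JOIN keeps every row from products (the left table); where category_id has no match in categories, the category columns become NULL. Walk through each product:
  - product 1 (Printer): category_id=3 -> matches Tools
  - product 2 (Headphones): category_id=4 -> matches Furniture
  - product 3 (Keyboard): category_id=4 -> matches Furniture
  - product 4 (Mouse): category_id=NULL, no match -> kept with NULL
  - product 5 (Router): category_id=5 -> matches Sports
All 5 rows appear; 1 has NULL category.

SQL:
SELECT a.name, b.name AS category
FROM products a
LEFT JOIN categories b ON a.category_id = b.id

Result:
name       | category 
-----------+----------
Printer    | Tools    
Headphones | Furniture
Keyboard   | Furniture
Mouse      | NULL     
Router     | Sports   


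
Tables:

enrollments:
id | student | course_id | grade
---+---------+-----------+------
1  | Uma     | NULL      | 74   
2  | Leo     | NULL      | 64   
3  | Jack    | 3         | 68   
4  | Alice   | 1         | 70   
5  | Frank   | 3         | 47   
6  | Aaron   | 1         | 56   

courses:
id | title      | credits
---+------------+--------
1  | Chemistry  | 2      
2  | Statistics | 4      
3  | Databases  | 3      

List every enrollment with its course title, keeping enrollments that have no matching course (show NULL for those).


LEFT JOIN keeps every row from enrollments (the left table); where course_id has no match in courses, the course columns become NULL. Walk through each enrollment:
  - enrollment 1 (Uma): course_id=NULL, no match -> kept with NULL
  - enrollment 2 (Leo): course_id=NULL, no match -> kept with NULL
  - enrollment 3 (Jack): course_id=3 -> matches Databases
  - enrollment 4 (Alice): course_id=1 -> matches Chemistry
  - enrollment 5 (Frank): course_id=3 -> matches Databases
  - enrollment 6 (Aaron): course_id=1 -> matches Chemistry
All 6 rows appear; 2 have NULL course.

SQL:
SELECT a.student, b.title AS course
FROM enrollments a
LEFT JOIN courses b ON a.course_id = b.id

Result:
student | course   
--------+----------
Uma     | NULL     
Leo     | NULL     
Jack    | Databases
Alice   | Chemistry
Frank   | Databases
Aaron   | Chemistry


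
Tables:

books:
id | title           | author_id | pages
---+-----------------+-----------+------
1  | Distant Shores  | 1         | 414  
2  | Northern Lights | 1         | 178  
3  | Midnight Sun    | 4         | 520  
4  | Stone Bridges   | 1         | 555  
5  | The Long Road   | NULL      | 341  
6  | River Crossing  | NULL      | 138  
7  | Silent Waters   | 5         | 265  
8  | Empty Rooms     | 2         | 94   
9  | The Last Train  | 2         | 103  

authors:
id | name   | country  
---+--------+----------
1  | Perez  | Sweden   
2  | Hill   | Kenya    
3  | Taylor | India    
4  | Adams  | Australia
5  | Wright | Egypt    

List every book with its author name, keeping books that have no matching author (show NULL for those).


LEFT JOIN keeps every row from books (the left table); where author_id has no match in authors, the author columns become NULL. Walk through each book:
  - book 1 (Distant Shores): author_id=1 -> matches Perez
  - book 2 (Northern Lights): author_id=1 -> matches Perez
  - book 3 (Midnight Sun): author_id=4 -> matches Adams
  - book 4 (Stone Bridges): author_id=1 -> matches Perez
  - book 5 (The Long Road): author_id=NULL, no match -> kept with NULL
  - book 6 (River Crossing): author_id=NULL, no match -> kept with NULL
  - book 7 (Silent Waters): author_id=5 -> matches Wright
  - book 8 (Empty Rooms): author_id=2 -> matches Hill
  - book 9 (The Last Train): author_id=2 -> matches Hill
All 9 rows appear; 2 have NULL author.

SQL:
SELECT a.title, b.name AS author
FROM books a
LEFT JOIN authors b ON a.author_id = b.id

Result:
title           | author
----------------+-------
Distant Shores  | Perez 
Northern Lights | Perez 
Midnight Sun    | Adams 
Stone Bridges   | Perez 
The Long Road   | NULL  
River Crossing  | NULL  
Silent Waters   | Wright
Empty Rooms     | Hill  
The Last Train  | Hill  


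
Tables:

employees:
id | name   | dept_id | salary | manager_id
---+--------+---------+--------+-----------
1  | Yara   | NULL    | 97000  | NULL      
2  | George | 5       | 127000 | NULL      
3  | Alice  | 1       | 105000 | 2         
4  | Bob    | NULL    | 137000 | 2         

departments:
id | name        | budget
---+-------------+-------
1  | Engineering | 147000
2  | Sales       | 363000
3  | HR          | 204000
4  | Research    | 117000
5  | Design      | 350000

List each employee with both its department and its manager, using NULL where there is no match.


Two LEFT JOINs from the same base table employees: one to departments via dept_id, one to employees itself via manager_id. Both are LEFT so every employee is preserved.
Match against departments:
  - employee 1 (Yara): dept_id=NULL, no match -> kept with NULL
  - employee 2 (George): dept_id=5 -> matches Design
  - employee 3 (Alice): dept_id=1 -> matches Engineering
  - employee 4 (Bob): dept_id=NULL, no match -> kept with NULL
Match against employees (self):
  - employee 1 (Yara): manager_id=NULL -> NULL
  - employee 2 (George): manager_id=NULL -> NULL
  - employee 3 (Alice): manager_id=2 -> George
  - employee 4 (Bob): manager_id=2 -> George

SQL:
SELECT a.name, b.name AS department, c.name AS manager
FROM employees a
LEFT JOIN departments b ON a.dept_id = b.id
LEFT JOIN employees c ON a.manager_id = c.id

Result:
name   | department  | manager
-------+-------------+--------
Yara   | NULL        | NULL   
George | Design      | NULL   
Alice  | Engineering | George 
Bob    | NULL        | George 


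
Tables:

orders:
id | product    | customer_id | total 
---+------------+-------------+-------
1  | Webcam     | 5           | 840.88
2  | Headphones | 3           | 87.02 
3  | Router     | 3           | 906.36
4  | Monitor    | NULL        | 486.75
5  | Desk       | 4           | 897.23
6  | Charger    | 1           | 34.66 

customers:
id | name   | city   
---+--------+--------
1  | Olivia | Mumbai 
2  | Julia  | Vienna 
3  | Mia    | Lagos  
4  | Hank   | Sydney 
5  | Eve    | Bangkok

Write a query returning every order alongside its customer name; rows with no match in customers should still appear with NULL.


LEFT JOIN keeps every row from orders (the left table); where customer_id has no match in customers, the customer columns become NULL. Walk through each order:
  - order 1 (Webcam): customer_id=5 -> matches Eve
  - order 2 (Headphones): customer_id=3 -> matches Mia
  - order 3 (Router): customer_id=3 -> matches Mia
  - order 4 (Monitor): customer_id=NULL, no match -> kept with NULL
  - order 5 (Desk): customer_id=4 -> matches Hank
  - order 6 (Charger): customer_id=1 -> matches Olivia
All 6 rows appear; 1 has NULL customer.

SQL:
SELECT a.product, b.name AS customer
FROM orders a
LEFT JOIN customers b ON a.customer_id = b.id

Result:
product    | customer
-----------+---------
Webcam     | Eve     
Headphones | Mia     
Router     | Mia     
Monitor    | NULL    
Desk       | Hank    
Charger    | Olivia  


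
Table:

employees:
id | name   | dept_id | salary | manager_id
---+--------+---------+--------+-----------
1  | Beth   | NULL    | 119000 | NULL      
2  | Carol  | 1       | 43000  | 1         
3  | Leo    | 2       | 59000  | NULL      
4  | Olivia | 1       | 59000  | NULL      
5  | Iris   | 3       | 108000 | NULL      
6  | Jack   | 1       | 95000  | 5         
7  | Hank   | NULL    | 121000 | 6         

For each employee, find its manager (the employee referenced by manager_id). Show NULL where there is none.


This is a self-join: employees is joined to a second copy of itself, matching each row's manager_id to another row's id. Use LEFT JOIN so rows with manager_id=NULL are kept.
  - employee 1 (Beth): manager_id=NULL -> NULL
  - employee 2 (Carol): manager_id=1 -> Beth
  - employee 3 (Leo): manager_id=NULL -> NULL
  - employee 4 (Olivia): manager_id=NULL -> NULL
  - employee 5 (Iris): manager_id=NULL -> NULL
  - employee 6 (Jack): manager_id=5 -> Iris
  - employee 7 (Hank): manager_id=6 -> Jack

SQL:
SELECT a.name AS item, b.name AS manager
FROM employees a
LEFT JOIN employees b ON a.manager_id = b.id

Result:
item   | manager
-------+--------
Beth   | NULL   
Carol  | Beth   
Leo    | NULL   
Olivia | NULL   
Iris   | NULL   
Jack   | Iris   
Hank   | Jack   


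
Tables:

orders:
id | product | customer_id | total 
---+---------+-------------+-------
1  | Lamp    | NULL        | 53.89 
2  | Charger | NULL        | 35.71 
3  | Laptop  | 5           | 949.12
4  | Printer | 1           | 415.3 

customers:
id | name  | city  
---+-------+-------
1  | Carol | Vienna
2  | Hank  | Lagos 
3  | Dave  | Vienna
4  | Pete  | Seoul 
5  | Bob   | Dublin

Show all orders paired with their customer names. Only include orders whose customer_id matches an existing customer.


INNER JOIN keeps only orders rows whose customer_id matches an id in customers. Walk through each order:
  - order 1 (Lamp): customer_id=NULL, no match -> dropped
  - order 2 (Charger): customer_id=NULL, no match -> dropped
  - order 3 (Laptop): customer_id=5 -> matches Bob
  - order 4 (Printer): customer_id=1 -> matches Carol
So 2 of 4 rows are dropped.

SQL:
SELECT a.product, b.name AS customer
FROM orders a
INNER JOIN customers b ON a.customer_id = b.id

Result:
product | customer
--------+---------
Laptop  | Bob     
Printer | Carol   


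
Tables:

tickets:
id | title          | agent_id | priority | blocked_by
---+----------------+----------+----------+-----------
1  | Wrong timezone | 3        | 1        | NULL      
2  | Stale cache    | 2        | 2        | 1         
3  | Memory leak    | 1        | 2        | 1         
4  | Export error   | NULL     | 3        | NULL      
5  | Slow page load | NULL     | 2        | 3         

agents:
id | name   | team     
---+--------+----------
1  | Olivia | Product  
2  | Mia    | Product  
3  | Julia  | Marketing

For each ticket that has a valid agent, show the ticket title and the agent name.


INNER JOIN keeps only tickets rows whose agent_id matches an id in agents. Walk through each ticket:
  - ticket 1 (Wrong timezone): agent_id=3 -> matches Julia
  - ticket 2 (Stale cache): agent_id=2 -> matches Mia
  - ticket 3 (Memory leak): agent_id=1 -> matches Olivia
  - ticket 4 (Export error): agent_id=NULL, no match -> dropped
  - ticket 5 (Slow page load): agent_id=NULL, no match -> dropped
So 2 of 5 rows are dropped.

SQL:
SELECT a.title, b.name AS agent
FROM tickets a
INNER JOIN agents b ON a.agent_id = b.id

Result:
title          | agent 
---------------+-------
Wrong timezone | Julia 
Stale cache    | Mia   
Memory leak    | Olivia


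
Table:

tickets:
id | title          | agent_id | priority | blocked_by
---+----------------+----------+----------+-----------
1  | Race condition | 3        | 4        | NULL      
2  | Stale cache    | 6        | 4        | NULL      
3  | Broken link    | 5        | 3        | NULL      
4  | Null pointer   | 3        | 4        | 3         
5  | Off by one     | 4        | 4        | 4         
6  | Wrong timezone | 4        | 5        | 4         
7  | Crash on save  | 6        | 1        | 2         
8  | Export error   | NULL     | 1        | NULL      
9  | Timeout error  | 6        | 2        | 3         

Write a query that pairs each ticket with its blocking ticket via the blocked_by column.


This is a self-join: tickets is joined to a second copy of itself, matching each row's blocked_by to another row's id. Use LEFT JOIN so rows with blocked_by=NULL are kept.
  - ticket 1 (Race condition): blocked_by=NULL -> NULL
  - ticket 2 (Stale cache): blocked_by=NULL -> NULL
  - ticket 3 (Broken link): blocked_by=NULL -> NULL
  - ticket 4 (Null pointer): blocked_by=3 -> Broken link
  - ticket 5 (Off by one): blocked_by=4 -> Null pointer
  - ticket 6 (Wrong timezone): blocked_by=4 -> Null pointer
  - ticket 7 (Crash on save): blocked_by=2 -> Stale cache
  - ticket 8 (Export error): blocked_by=NULL -> NULL
  - ticket 9 (Timeout error): blocked_by=3 -> Broken link

SQL:
SELECT a.title AS item, b.title AS blocked_by
FROM tickets a
LEFT JOIN tickets b ON a.blocked_by = b.id

Result:
item           | blocked_by  
---------------+-------------
Race condition | NULL        
Stale cache    | NULL        
Broken link    | NULL        
Null pointer   | Broken link 
Off by one     | Null pointer
Wrong timezone | Null pointer
Crash on save  | Stale cache 
Export error   | NULL        
Timeout error  | Broken link 


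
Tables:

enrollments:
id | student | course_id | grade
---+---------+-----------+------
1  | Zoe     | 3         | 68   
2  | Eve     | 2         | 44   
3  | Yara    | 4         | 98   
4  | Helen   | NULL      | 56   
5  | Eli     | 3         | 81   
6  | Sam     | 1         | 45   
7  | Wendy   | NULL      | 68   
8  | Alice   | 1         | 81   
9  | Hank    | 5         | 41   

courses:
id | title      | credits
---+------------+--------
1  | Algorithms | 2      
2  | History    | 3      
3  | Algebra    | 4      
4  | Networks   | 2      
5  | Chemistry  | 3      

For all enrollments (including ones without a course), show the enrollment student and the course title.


LEFT JOIN keeps every row from enrollments (the left table); where course_id has no match in courses, the course columns become NULL. Walk through each enrollment:
  - enrollment 1 (Zoe): course_id=3 -> matches Algebra
  - enrollment 2 (Eve): course_id=2 -> matches History
  - enrollment 3 (Yara): course_id=4 -> matches Networks
  - enrollment 4 (Helen): course_id=NULL, no match -> kept with NULL
  - enrollment 5 (Eli): course_id=3 -> matches Algebra
  - enrollment 6 (Sam): course_id=1 -> matches Algorithms
  - enrollment 7 (Wendy): course_id=NULL, no match -> kept with NULL
  - enrollment 8 (Alice): course_id=1 -> matches Algorithms
  - enrollment 9 (Hank): course_id=5 -> matches Chemistry
All 9 rows appear; 2 have NULL course.

SQL:
SELECT a.student, b.title AS course
FROM enrollments a
LEFT JOIN courses b ON a.course_id = b.id

Result:
student | course    
--------+-----------
Zoe     | Algebra   
Eve     | History   
Yara    | Networks  
Helen   | NULL      
Eli     | Algebra   
Sam     | Algorithms
Wendy   | NULL      
Alice   | Algorithms
Hank    | Chemistry 


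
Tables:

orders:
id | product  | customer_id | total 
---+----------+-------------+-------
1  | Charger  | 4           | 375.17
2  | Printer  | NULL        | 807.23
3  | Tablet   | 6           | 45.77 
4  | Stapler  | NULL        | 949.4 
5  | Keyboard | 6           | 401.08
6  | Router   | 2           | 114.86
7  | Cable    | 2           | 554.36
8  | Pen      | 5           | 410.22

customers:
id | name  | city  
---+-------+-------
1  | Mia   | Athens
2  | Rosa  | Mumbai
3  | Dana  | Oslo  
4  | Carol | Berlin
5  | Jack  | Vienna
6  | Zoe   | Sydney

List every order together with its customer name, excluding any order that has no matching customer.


INNER JOIN keeps only orders rows whose customer_id matches an id in customers. Walk through each order:
  - order 1 (Charger): customer_id=4 -> matches Carol
  - order 2 (Printer): customer_id=NULL, no match -> dropped
  - order 3 (Tablet): customer_id=6 -> matches Zoe
  - order 4 (Stapler): customer_id=NULL, no match -> dropped
  - order 5 (Keyboard): customer_id=6 -> matches Zoe
  - order 6 (Router): customer_id=2 -> matches Rosa
  - order 7 (Cable): customer_id=2 -> matches Rosa
  - order 8 (Pen): customer_id=5 -> matches Jack
So 2 of 8 rows are dropped.

SQL:
SELECT a.product, b.name AS customer
FROM orders a
INNER JOIN customers b ON a.customer_id = b.id

Result:
product  | customer
---------+---------
Charger  | Carol   
Tablet   | Zoe     
Keyboard | Zoe     
Router   | Rosa    
Cable    | Rosa    
Pen      | Jack    


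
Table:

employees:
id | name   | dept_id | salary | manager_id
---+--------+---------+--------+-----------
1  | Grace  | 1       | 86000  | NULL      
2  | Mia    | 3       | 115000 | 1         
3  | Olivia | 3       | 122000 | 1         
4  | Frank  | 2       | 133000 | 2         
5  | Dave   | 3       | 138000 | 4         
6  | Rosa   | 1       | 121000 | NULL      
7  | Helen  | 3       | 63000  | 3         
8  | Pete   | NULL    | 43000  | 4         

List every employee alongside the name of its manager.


This is a self-join: employees is joined to a second copy of itself, matching each row's manager_id to another row's id. Use LEFT JOIN so rows with manager_id=NULL are kept.
  - employee 1 (Grace): manager_id=NULL -> NULL
  - employee 2 (Mia): manager_id=1 -> Grace
  - employee 3 (Olivia): manager_id=1 -> Grace
  - employee 4 (Frank): manager_id=2 -> Mia
  - employee 5 (Dave): manager_id=4 -> Frank
  - employee 6 (Rosa): manager_id=NULL -> NULL
  - employee 7 (Helen): manager_id=3 -> Olivia
  - employee 8 (Pete): manager_id=4 -> Frank

SQL:
SELECT a.name AS item, b.name AS manager
FROM employees a
LEFT JOIN employees b ON a.manager_id = b.id

Result:
item   | manager
-------+--------
Grace  | NULL   
Mia    | Grace  
Olivia | Grace  
Frank  | Mia    
Dave   | Frank  
Rosa   | NULL   
Helen  | Olivia 
Pete   | Frank  


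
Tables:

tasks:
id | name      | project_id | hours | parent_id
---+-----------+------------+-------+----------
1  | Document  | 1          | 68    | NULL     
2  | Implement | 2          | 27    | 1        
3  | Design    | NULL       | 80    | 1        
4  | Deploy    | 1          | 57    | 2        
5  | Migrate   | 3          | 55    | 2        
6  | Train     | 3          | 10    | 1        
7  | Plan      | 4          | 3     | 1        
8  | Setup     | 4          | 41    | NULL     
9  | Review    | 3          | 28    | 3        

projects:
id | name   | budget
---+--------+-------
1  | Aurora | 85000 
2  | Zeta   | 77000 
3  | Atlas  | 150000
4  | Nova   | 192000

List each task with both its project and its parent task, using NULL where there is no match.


Two LEFT JOINs from the same base table tasks: one to projects via project_id, one to tasks itself via parent_id. Both are LEFT so every task is preserved.
Match against projects:
  - task 1 (Document): project_id=1 -> matches Aurora
  - task 2 (Implement): project_id=2 -> matches Zeta
  - task 3 (Design): project_id=NULL, no match -> kept with NULL
  - task 4 (Deploy): project_id=1 -> matches Aurora
  - task 5 (Migrate): project_id=3 -> matches Atlas
  - task 6 (Train): project_id=3 -> matches Atlas
  - task 7 (Plan): project_id=4 -> matches Nova
  - task 8 (Setup): project_id=4 -> matches Nova
  - task 9 (Review): project_id=3 -> matches Atlas
Match against tasks (self):
  - task 1 (Document): parent_id=NULL -> NULL
  - task 2 (Implement): parent_id=1 -> Document
  - task 3 (Design): parent_id=1 -> Document
  - task 4 (Deploy): parent_id=2 -> Implement
  - task 5 (Migrate): parent_id=2 -> Implement
  - task 6 (Train): parent_id=1 -> Document
  - task 7 (Plan): parent_id=1 -> Document
  - task 8 (Setup): parent_id=NULL -> NULL
  - task 9 (Review): parent_id=3 -> Design

SQL:
SELECT a.name, b.name AS project, c.name AS parent
FROM tasks a
LEFT JOIN projects b ON a.project_id = b.id
LEFT JOIN tasks c ON a.parent_id = c.id

Result:
name      | project | parent   
----------+---------+----------
Document  | Aurora  | NULL     
Implement | Zeta    | Document 
Design    | NULL    | Document 
Deploy    | Aurora  | Implement
Migrate   | Atlas   | Implement
Train     | Atlas   | Document 
Plan      | Nova    | Document 
Setup     | Nova    | NULL     
Review    | Atlas   | Design   


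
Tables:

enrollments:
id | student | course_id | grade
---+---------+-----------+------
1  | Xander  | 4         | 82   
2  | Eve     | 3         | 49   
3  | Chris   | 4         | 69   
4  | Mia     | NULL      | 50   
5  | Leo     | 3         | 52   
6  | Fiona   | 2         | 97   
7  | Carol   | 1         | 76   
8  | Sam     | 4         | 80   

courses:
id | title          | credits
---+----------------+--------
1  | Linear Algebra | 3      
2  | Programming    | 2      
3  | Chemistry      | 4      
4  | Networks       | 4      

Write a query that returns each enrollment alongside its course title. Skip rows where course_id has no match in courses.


INNER JOIN keeps only enrollments rows whose course_id matches an id in courses. Walk through each enrollment:
  - enrollment 1 (Xander): course_id=4 -> matches Networks
  - enrollment 2 (Eve): course_id=3 -> matches Chemistry
  - enrollment 3 (Chris): course_id=4 -> matches Networks
  - enrollment 4 (Mia): course_id=NULL, no match -> dropped
  - enrollment 5 (Leo): course_id=3 -> matches Chemistry
  - enrollment 6 (Fiona): course_id=2 -> matches Programming
  - enrollment 7 (Carol): course_id=1 -> matches Linear Algebra
  - enrollment 8 (Sam): course_id=4 -> matches Networks
So 1 of 8 rows is dropped.

SQL:
SELECT a.student, b.title AS course
FROM enrollments a
INNER JOIN courses b ON a.course_id = b.id

Result:
student | course        
--------+---------------
Xander  | Networks      
Eve     | Chemistry     
Chris   | Networks      
Leo     | Chemistry     
Fiona   | Programming   
Carol   | Linear Algebra
Sam     | Networks      


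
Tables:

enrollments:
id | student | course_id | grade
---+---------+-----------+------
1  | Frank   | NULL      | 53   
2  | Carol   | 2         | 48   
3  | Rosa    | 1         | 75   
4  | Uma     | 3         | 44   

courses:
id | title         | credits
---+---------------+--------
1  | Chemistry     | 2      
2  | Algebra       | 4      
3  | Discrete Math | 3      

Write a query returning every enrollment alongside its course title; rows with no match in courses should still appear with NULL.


LEFT JOIN keeps every row from enrollments (the left table); where course_id has no match in courses, the course columns become NULL. Walk through each enrollment:
  - enrollment 1 (Frank): course_id=NULL, no match -> kept with NULL
  - enrollment 2 (Carol): course_id=2 -> matches Algebra
  - enrollment 3 (Rosa): course_id=1 -> matches Chemistry
  - enrollment 4 (Uma): course_id=3 -> matches Discrete Math
All 4 rows appear; 1 has NULL course.

SQL:
SELECT a.student, b.title AS course
FROM enrollments a
LEFT JOIN courses b ON a.course_id = b.id

Result:
student | course       
--------+--------------
Frank   | NULL         
Carol   | Algebra      
Rosa    | Chemistry    
Uma     | Discrete Math


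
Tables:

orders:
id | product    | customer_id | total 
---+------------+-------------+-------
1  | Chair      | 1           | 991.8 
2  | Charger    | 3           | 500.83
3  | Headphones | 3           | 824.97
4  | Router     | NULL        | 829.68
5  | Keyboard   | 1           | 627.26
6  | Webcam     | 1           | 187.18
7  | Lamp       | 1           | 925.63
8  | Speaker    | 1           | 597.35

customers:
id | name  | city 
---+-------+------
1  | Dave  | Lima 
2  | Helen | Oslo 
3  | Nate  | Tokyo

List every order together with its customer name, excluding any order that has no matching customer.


INNER JOIN keeps only orders rows whose customer_id matches an id in customers. Walk through each order:
  - order 1 (Chair): customer_id=1 -> matches Dave
  - order 2 (Charger): customer_id=3 -> matches Nate
  - order 3 (Headphones): customer_id=3 -> matches Nate
  - order 4 (Router): customer_id=NULL, no match -> dropped
  - order 5 (Keyboard): customer_id=1 -> matches Dave
  - order 6 (Webcam): customer_id=1 -> matches Dave
  - order 7 (Lamp): customer_id=1 -> matches Dave
  - order 8 (Speaker): customer_id=1 -> matches Dave
So 1 of 8 rows is dropped.

SQL:
SELECT a.product, b.name AS customer
FROM orders a
INNER JOIN customers b ON a.customer_id = b.id

Result:
product    | customer
-----------+---------
Chair      | Dave    
Charger    | Nate    
Headphones | Nate    
Keyboard   | Dave    
Webcam     | Dave    
Lamp       | Dave    
Speaker    | Dave    


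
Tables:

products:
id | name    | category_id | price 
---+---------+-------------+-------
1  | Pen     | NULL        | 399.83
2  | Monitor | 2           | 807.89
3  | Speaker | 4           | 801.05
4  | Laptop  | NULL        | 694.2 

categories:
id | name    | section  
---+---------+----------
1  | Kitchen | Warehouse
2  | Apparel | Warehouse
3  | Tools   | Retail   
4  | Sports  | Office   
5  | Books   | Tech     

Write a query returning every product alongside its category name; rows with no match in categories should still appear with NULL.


LEFT JOIN keeps every row from products (the left table); where category_id has no match in categories, the category columns become NULL. Walk through each product:
  - product 1 (Pen): category_id=NULL, no match -> kept with NULL
  - product 2 (Monitor): category_id=2 -> matches Apparel
  - product 3 (Speaker): category_id=4 -> matches Sports
  - product 4 (Laptop): category_id=NULL, no match -> kept with NULL
All 4 rows appear; 2 have NULL category.

SQL:
SELECT a.name, b.name AS category
FROM products a
LEFT JOIN categories b ON a.category_id = b.id

Result:
name    | category
--------+---------
Pen     | NULL    
Monitor | Apparel 
Speaker | Sports  
Laptop  | NULL    


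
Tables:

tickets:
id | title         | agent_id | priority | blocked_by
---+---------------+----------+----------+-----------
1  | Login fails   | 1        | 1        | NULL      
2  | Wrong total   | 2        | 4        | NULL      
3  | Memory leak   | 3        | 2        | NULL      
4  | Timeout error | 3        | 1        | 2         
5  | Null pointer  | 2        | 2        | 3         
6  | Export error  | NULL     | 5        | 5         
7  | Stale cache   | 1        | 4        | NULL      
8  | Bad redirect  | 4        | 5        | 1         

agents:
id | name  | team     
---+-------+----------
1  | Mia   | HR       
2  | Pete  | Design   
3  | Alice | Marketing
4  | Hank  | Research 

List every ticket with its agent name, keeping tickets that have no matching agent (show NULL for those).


LEFT JOIN keeps every row from tickets (the left table); where agent_id has no match in agents, the agent columns become NULL. Walk through each ticket:
  - ticket 1 (Login fails): agent_id=1 -> matches Mia
  - ticket 2 (Wrong total): agent_id=2 -> matches Pete
  - ticket 3 (Memory leak): agent_id=3 -> matches Alice
  - ticket 4 (Timeout error): agent_id=3 -> matches Alice
  - ticket 5 (Null pointer): agent_id=2 -> matches Pete
  - ticket 6 (Export error): agent_id=NULL, no match -> kept with NULL
  - ticket 7 (Stale cache): agent_id=1 -> matches Mia
  - ticket 8 (Bad redirect): agent_id=4 -> matches Hank
All 8 rows appear; 1 has NULL agent.

SQL:
SELECT a.title, b.name AS agent
FROM tickets a
LEFT JOIN agents b ON a.agent_id = b.id

Result:
title         | agent
--------------+------
Login fails   | Mia  
Wrong total   | Pete 
Memory leak   | Alice
Timeout error | Alice
Null pointer  | Pete 
Export error  | NULL 
Stale cache   | Mia  
Bad redirect  | Hank 


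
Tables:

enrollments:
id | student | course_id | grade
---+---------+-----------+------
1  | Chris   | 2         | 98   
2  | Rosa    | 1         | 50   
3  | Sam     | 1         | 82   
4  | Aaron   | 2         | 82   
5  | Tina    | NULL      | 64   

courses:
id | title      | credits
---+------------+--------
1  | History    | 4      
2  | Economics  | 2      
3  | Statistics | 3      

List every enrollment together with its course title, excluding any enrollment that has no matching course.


INNER JOIN keeps only enrollments rows whose course_id matches an id in courses. Walk through each enrollment:
  - enrollment 1 (Chris): course_id=2 -> matches Economics
  - enrollment 2 (Rosa): course_id=1 -> matches History
  - enrollment 3 (Sam): course_id=1 -> matches History
  - enrollment 4 (Aaron): course_id=2 -> matches Economics
  - enrollment 5 (Tina): course_id=NULL, no match -> dropped
So 1 of 5 rows is dropped.

SQL:
SELECT a.student, b.title AS course
FROM enrollments a
INNER JOIN courses b ON a.course_id = b.id

Result:
student | course   
--------+----------
Chris   | Economics
Rosa    | History  
Sam     | History  
Aaron   | Economics


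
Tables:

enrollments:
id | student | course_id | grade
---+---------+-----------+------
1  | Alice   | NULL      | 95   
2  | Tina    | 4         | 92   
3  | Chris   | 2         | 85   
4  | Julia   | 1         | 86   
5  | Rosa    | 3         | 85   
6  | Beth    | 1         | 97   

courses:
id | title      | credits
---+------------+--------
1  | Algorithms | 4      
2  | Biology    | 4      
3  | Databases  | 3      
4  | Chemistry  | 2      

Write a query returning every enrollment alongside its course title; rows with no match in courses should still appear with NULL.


LEFT JOIN keeps every row from enrollments (the left table); where course_id has no match in courses, the course columns become NULL. Walk through each enrollment:
  - enrollment 1 (Alice): course_id=NULL, no match -> kept with NULL
  - enrollment 2 (Tina): course_id=4 -> matches Chemistry
  - enrollment 3 (Chris): course_id=2 -> matches Biology
  - enrollment 4 (Julia): course_id=1 -> matches Algorithms
  - enrollment 5 (Rosa): course_id=3 -> matches Databases
  - enrollment 6 (Beth): course_id=1 -> matches Algorithms
All 6 rows appear; 1 has NULL course.

SQL:
SELECT a.student, b.title AS course
FROM enrollments a
LEFT JOIN courses b ON a.course_id = b.id

Result:
student | course    
--------+-----------
Alice   | NULL      
Tina    | Chemistry 
Chris   | Biology   
Julia   | Algorithms
Rosa    | Databases 
Beth    | Algorithms


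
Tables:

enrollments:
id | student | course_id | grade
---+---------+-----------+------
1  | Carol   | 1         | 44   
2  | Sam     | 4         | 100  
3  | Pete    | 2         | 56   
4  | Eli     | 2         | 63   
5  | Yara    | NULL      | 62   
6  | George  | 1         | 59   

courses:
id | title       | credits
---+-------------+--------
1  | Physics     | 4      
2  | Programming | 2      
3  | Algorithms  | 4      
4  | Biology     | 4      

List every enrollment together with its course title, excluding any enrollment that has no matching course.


INNER JOIN keeps only enrollments rows whose course_id matches an id in courses. Walk through each enrollment:
  - enrollment 1 (Carol): course_id=1 -> matches Physics
  - enrollment 2 (Sam): course_id=4 -> matches Biology
  - enrollment 3 (Pete): course_id=2 -> matches Programming
  - enrollment 4 (Eli): course_id=2 -> matches Programming
  - enrollment 5 (Yara): course_id=NULL, no match -> dropped
  - enrollment 6 (George): course_id=1 -> matches Physics
So 1 of 6 rows is dropped.

SQL:
SELECT a.student, b.title AS course
FROM enrollments a
INNER JOIN courses b ON a.course_id = b.id

Result:
student | course     
--------+------------
Carol   | Physics    
Sam     | Biology    
Pete    | Programming
Eli     | Programming
George  | Physics    


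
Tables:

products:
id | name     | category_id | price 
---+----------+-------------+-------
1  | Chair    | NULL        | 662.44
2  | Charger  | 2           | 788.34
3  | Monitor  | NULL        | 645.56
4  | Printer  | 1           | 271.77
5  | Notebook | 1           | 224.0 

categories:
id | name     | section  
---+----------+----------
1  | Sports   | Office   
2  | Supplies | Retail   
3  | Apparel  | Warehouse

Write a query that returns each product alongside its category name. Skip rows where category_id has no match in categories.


INNER JOIN keeps only products rows whose category_id matches an id in categories. Walk through each product:
  - product 1 (Chair): category_id=NULL, no match -> dropped
  - product 2 (Charger): category_id=2 -> matches Supplies
  - product 3 (Monitor): category_id=NULL, no match -> dropped
  - product 4 (Printer): category_id=1 -> matches Sports
  - product 5 (Notebook): category_id=1 -> matches Sports
So 2 of 5 rows are dropped.

SQL:
SELECT a.name, b.name AS category
FROM products a
INNER JOIN categories b ON a.category_id = b.id

Result:
name     | category
---------+---------
Charger  | Supplies
Printer  | Sports  
Notebook | Sports  


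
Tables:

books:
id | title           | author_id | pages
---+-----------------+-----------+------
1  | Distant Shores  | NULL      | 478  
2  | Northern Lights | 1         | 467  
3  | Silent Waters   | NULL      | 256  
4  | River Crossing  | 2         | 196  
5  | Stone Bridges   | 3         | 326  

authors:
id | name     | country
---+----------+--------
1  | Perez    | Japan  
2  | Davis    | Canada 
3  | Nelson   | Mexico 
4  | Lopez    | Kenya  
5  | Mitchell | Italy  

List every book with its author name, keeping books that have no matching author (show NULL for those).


LEFT JOIN keeps every row from books (the left table); where author_id has no match in authors, the author columns become NULL. Walk through each book:
  - book 1 (Distant Shores): author_id=NULL, no match -> kept with NULL
  - book 2 (Northern Lights): author_id=1 -> matches Perez
  - book 3 (Silent Waters): author_id=NULL, no match -> kept with NULL
  - book 4 (River Crossing): author_id=2 -> matches Davis
  - book 5 (Stone Bridges): author_id=3 -> matches Nelson
All 5 rows appear; 2 have NULL author.

SQL:
SELECT a.title, b.name AS author
FROM books a
LEFT JOIN authors b ON a.author_id = b.id

Result:
title           | author
----------------+-------
Distant Shores  | NULL  
Northern Lights | Perez 
Silent Waters   | NULL  
River Crossing  | Davis 
Stone Bridges   | Nelson


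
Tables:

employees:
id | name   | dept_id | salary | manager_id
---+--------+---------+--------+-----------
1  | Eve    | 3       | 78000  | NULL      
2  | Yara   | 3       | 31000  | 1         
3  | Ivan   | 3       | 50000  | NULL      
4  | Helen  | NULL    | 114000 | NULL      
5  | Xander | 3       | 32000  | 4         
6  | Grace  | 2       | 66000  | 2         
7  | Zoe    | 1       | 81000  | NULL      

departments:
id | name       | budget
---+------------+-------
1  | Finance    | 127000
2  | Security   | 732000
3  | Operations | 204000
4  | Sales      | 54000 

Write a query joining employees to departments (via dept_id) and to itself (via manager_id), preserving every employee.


Two LEFT JOINs from the same base table employees: one to departments via dept_id, one to employees itself via manager_id. Both are LEFT so every employee is preserved.
Match against departments:
  - employee 1 (Eve): dept_id=3 -> matches Operations
  - employee 2 (Yara): dept_id=3 -> matches Operations
  - employee 3 (Ivan): dept_id=3 -> matches Operations
  - employee 4 (Helen): dept_id=NULL, no match -> kept with NULL
  - employee 5 (Xander): dept_id=3 -> matches Operations
  - employee 6 (Grace): dept_id=2 -> matches Security
  - employee 7 (Zoe): dept_id=1 -> matches Finance
Match against employees (self):
  - employee 1 (Eve): manager_id=NULL -> NULL
  - employee 2 (Yara): manager_id=1 -> Eve
  - employee 3 (Ivan): manager_id=NULL -> NULL
  - employee 4 (Helen): manager_id=NULL -> NULL
  - employee 5 (Xander): manager_id=4 -> Helen
  - employee 6 (Grace): manager_id=2 -> Yara
  - employee 7 (Zoe): manager_id=NULL -> NULL

SQL:
SELECT a.name, b.name AS department, c.name AS manager
FROM employees a
LEFT JOIN departments b ON a.dept_id = b.id
LEFT JOIN employees c ON a.manager_id = c.id

Result:
name   | department | manager
-------+------------+--------
Eve    | Operations | NULL   
Yara   | Operations | Eve    
Ivan   | Operations | NULL   
Helen  | NULL       | NULL   
Xander | Operations | Helen  
Grace  | Security   | Yara   
Zoe    | Finance    | NULL   
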